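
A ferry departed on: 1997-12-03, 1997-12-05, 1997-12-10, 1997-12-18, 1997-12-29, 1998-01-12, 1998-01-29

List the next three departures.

The spacing grows by 3 each time: 2, 5, 8, 11, 14, 17 days.
Next gap: 20 days. 1998-01-29 + 20 days = 1998-02-18.
Next gap: 23 days. 1998-02-18 + 23 days = 1998-03-13.
Next gap: 26 days. 1998-03-13 + 26 days = 1998-04-08.

1998-02-18, 1998-03-13, 1998-04-08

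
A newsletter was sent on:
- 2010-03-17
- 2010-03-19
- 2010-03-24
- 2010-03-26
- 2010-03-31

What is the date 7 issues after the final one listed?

Gaps: 2, 5, 2, 5 days — not constant, but cyclic with period 2.
The events fall on every Wednesday and Friday.
The following Friday is 2010-04-02.
Next Wednesday: 2010-04-07.
Next Friday: 2010-04-09.
Next Wednesday: 2010-04-14.
Next Friday: 2010-04-16.
Next Wednesday: 2010-04-21.
Next Friday: 2010-04-23.

2010-04-23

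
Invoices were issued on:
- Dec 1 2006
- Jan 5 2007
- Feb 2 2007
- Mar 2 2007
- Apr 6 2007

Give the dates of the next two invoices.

May 4 2007, Jun 1 2007

These are Fridays at 28- or 35-day spacing (35, 28, 28, 35).
The pattern: 1st Friday of the month.
1st Friday of May 2007: May 4 2007.
June 2007 — 1st Friday is Jun 1 2007.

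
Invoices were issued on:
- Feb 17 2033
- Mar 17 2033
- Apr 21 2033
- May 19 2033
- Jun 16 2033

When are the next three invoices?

Gaps: 28, 35, 28, 28 days — a mix of 28 and 35. Every date is a Thursday.
Each is the 3rd Thursday of its month.
July 2033 — 3rd Thursday is Jul 21 2033.
3rd Thursday of August 2033: Aug 18 2033.
September 2033 — 3rd Thursday is Sep 15 2033.

Jul 21 2033, Aug 18 2033, Sep 15 2033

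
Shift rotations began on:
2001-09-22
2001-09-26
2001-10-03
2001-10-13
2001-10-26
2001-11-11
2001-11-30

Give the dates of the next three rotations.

2001-12-22, 2002-01-16, 2002-02-13

Intervals are 4, 7, 10, 13, 16, 19 days — an arithmetic progression with common difference 3.
Next gap: 22 days. 2001-11-30 + 22 days = 2001-12-22.
Next gap: 25 days. 2001-12-22 + 25 days = 2002-01-16.
Next gap: 28 days. 2002-01-16 + 28 days = 2002-02-13.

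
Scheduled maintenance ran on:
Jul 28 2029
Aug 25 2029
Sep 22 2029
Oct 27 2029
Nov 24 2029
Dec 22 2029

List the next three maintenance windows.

Jan 26 2030, Feb 23 2030, Mar 23 2030

All dates are Saturdays, 28, 28, 35, 28, 28 days apart.
Specifically, the 4th Saturday of each month.
January 2030 — 4th Saturday is Jan 26 2030.
4th Saturday of February 2030: Feb 23 2030.
4th Saturday of March 2030: Mar 23 2030.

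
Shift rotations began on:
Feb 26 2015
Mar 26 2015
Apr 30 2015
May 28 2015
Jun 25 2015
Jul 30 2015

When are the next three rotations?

These are Thursdays with 28, 35, 28, 28, 35-day gaps.
Each is the final Thursday of its month — Apr 30 2015 is past the 28th, so '4th Thursday' doesn't fit.
Last Thursday of August 2015: Aug 27 2015.
Last Thursday of September 2015: Sep 24 2015.
Last Thursday of October 2015: Oct 29 2015.

Aug 27 2015, Sep 24 2015, Oct 29 2015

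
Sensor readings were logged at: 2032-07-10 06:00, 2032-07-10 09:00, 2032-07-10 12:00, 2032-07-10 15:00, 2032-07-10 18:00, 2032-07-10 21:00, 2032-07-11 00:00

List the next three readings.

The interval is a steady 3 hours (3, 3, 3, 3, 3, 3).
2032-07-11 00:00 + 3 h = 2032-07-11 03:00.
2032-07-11 03:00 + 3 h = 2032-07-11 06:00.
2032-07-11 06:00 + 3 h = 2032-07-11 09:00.

2032-07-11 03:00, 2032-07-11 06:00, 2032-07-11 09:00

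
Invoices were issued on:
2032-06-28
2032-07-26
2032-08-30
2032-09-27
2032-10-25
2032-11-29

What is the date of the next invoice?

2032-12-27

These are Mondays with 28, 35, 28, 28, 35-day gaps.
Each is the final Monday of its month — 2032-08-30 is past the 28th, so '4th Monday' doesn't fit.
Last Monday of December 2032: 2032-12-27.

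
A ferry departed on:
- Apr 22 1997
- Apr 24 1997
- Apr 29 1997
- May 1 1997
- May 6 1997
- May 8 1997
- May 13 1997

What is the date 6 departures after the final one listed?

Jun 3 1997

The gap pattern 2, 5, 2, 5, 2, 5 repeats every 2 events.
These are the Tuesdays and Thursdays of each week.
Next Thursday: May 15 1997.
Next Tuesday: May 20 1997.
The following Thursday is May 22 1997.
Next Tuesday: May 27 1997.
The following Thursday is May 29 1997.
Next Tuesday: Jun 3 1997.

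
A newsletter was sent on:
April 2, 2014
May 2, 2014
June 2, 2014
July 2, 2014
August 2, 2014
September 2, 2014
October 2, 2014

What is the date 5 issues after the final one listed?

March 2, 2015

Each date is the 2nd; the gaps (30, 31, 30, 31, 31, 30) track the month lengths.
The rule is the 2nd of each month.
Next: November 2014 → November 2, 2014.
December 2014: December 2, 2014.
Next: January 2015 → January 2, 2015.
Next: February 2015 → February 2, 2015.
Next: March 2015 → March 2, 2015.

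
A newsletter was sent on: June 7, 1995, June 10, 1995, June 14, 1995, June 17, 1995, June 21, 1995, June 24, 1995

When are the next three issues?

June 28, 1995; July 1, 1995; July 5, 1995

Every event lands on a Wednesday or Saturday (gaps cycle 3, 4, 3, 4, 3).
So the schedule is: every Wednesday and Saturday.
The following Wednesday is June 28, 1995.
The following Saturday is July 1, 1995.
The following Wednesday is July 5, 1995.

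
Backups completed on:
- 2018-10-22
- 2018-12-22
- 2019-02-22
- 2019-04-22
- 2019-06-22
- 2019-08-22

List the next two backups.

2019-10-22, 2019-12-22

Gaps: 61, 62, 59, 61, 61 days — not constant. Every event is on the 22nd of the month.
Pattern: the 22nd of every 2 months.
October 2019: 2019-10-22.
Next: December 2019 → 2019-12-22.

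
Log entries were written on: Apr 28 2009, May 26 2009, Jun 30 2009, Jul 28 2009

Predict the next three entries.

Every date is a Tuesday; gaps 28, 35, 28 days.
Each is the last Tuesday of its month (at least one falls on the 29th or later, ruling out '4th Tuesday').
Last Tuesday of August 2009: Aug 25 2009.
Last Tuesday of September 2009: Sep 29 2009.
Last Tuesday of October 2009: Oct 27 2009.

Aug 25 2009, Sep 29 2009, Oct 27 2009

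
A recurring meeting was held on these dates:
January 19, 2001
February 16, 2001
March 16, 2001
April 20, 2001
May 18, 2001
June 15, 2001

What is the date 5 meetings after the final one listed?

Gaps: 28, 28, 35, 28, 28 days — a mix of 28 and 35. Every date is a Friday.
Each is the 3rd Friday of its month.
3rd Friday of July 2001: July 20, 2001.
3rd Friday of August 2001: August 17, 2001.
September 2001 — 3rd Friday is September 21, 2001.
October 2001 — 3rd Friday is October 19, 2001.
November 2001 — 3rd Friday is November 16, 2001.

November 16, 2001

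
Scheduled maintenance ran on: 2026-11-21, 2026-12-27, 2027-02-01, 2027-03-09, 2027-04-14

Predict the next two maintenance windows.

2027-05-20, 2027-06-25

The spacing is 36, 36, 36, 36 days — always 36 days.
2027-04-14 + 36 days = 2027-05-20.
2027-05-20 + 36 days = 2027-06-25.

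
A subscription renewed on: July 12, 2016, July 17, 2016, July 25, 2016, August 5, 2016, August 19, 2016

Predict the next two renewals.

September 5, 2016; September 25, 2016

The spacing grows by 3 each time: 5, 8, 11, 14 days.
Next gap: 17 days. August 19, 2016 + 17 days = September 5, 2016.
Next gap: 20 days. September 5, 2016 + 20 days = September 25, 2016.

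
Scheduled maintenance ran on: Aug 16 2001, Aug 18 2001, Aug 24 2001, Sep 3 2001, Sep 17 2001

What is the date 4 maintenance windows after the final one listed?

Dec 22 2001

The spacing grows by 4 each time: 2, 6, 10, 14 days.
Next gap: 18 days. Sep 17 2001 + 18 days = Oct 5 2001.
Next gap: 22 days. Oct 5 2001 + 22 days = Oct 27 2001.
Next gap: 26 days. Oct 27 2001 + 26 days = Nov 22 2001.
Next gap: 30 days. Nov 22 2001 + 30 days = Dec 22 2001.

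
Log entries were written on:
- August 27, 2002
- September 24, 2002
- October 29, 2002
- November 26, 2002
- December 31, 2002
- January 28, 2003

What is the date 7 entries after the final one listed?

Every date is a Tuesday; gaps 28, 35, 28, 35, 28 days.
Each is the last Tuesday of its month (at least one falls on the 29th or later, ruling out '4th Tuesday').
Last Tuesday of February 2003: February 25, 2003.
Last Tuesday of March 2003: March 25, 2003.
April 2003 ends with Tuesday April 29, 2003.
Last Tuesday of May 2003: May 27, 2003.
June 2003 ends with Tuesday June 24, 2003.
July 2003 ends with Tuesday July 29, 2003.
August 2003 ends with Tuesday August 26, 2003.

August 26, 2003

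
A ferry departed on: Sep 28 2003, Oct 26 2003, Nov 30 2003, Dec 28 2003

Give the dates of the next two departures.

Jan 25 2004, Feb 29 2004

All Sundays; the gaps (28, 35, 28) vary with month length.
This is the last Sunday of each month.
Last Sunday of January 2004: Jan 25 2004.
February 2004 ends with Sunday Feb 29 2004.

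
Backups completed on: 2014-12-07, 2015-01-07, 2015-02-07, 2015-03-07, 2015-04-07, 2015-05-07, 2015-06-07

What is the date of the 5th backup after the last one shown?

2015-11-07

The day-of-month is always 7 (31, 31, 28, 31, 30, 31 days between events).
So this recurs on the 7th of each month.
July 2015: 2015-07-07.
August 2015: 2015-08-07.
Next: September 2015 → 2015-09-07.
Next: October 2015 → 2015-10-07.
November 2015: 2015-11-07.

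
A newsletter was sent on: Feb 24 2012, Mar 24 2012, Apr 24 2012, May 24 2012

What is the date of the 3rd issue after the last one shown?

Aug 24 2012

The day-of-month is always 24 (29, 31, 30 days between events).
So this recurs on the 24th of each month.
June 2012: Jun 24 2012.
July 2012: Jul 24 2012.
Next: August 2012 → Aug 24 2012.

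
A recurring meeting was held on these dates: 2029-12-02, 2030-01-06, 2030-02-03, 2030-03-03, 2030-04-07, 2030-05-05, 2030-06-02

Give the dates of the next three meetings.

All dates are Sundays, 35, 28, 28, 35, 28, 28 days apart.
Specifically, the 1st Sunday of each month.
July 2030 — 1st Sunday is 2030-07-07.
August 2030 — 1st Sunday is 2030-08-04.
September 2030 — 1st Sunday is 2030-09-01.

2030-07-07, 2030-08-04, 2030-09-01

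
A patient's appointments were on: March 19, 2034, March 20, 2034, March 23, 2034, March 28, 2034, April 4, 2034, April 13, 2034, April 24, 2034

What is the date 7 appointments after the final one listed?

September 4, 2034

The spacing grows by 2 each time: 1, 3, 5, 7, 9, 11 days.
Next gap: 13 days. April 24, 2034 + 13 days = May 7, 2034.
Next gap: 15 days. May 7, 2034 + 15 days = May 22, 2034.
Next gap: 17 days. May 22, 2034 + 17 days = June 8, 2034.
Next gap: 19 days. June 8, 2034 + 19 days = June 27, 2034.
Next gap: 21 days. June 27, 2034 + 21 days = July 18, 2034.
Next gap: 23 days. July 18, 2034 + 23 days = August 10, 2034.
Next gap: 25 days. August 10, 2034 + 25 days = September 4, 2034.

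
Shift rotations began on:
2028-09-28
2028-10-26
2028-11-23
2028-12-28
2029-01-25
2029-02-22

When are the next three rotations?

These are Thursdays at 28- or 35-day spacing (28, 28, 35, 28, 28).
The pattern: 4th Thursday of the month.
March 2029 — 4th Thursday is 2029-03-22.
4th Thursday of April 2029: 2029-04-26.
4th Thursday of May 2029: 2029-05-24.

2029-03-22, 2029-04-26, 2029-05-24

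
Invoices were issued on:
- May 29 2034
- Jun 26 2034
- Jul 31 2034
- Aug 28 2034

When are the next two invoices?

Sep 25 2034, Oct 30 2034

Every date is a Monday; gaps 28, 35, 28 days.
Each is the last Monday of its month (at least one falls on the 29th or later, ruling out '4th Monday').
September 2034 ends with Monday Sep 25 2034.
Last Monday of October 2034: Oct 30 2034.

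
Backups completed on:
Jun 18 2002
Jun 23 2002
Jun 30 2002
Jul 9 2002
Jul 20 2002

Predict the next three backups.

Aug 2 2002, Aug 17 2002, Sep 3 2002

Gaps: 5, 7, 9, 11 days — each gap is 2 larger than the previous one.
Next gap: 13 days. Jul 20 2002 + 13 days = Aug 2 2002.
Next gap: 15 days. Aug 2 2002 + 15 days = Aug 17 2002.
Next gap: 17 days. Aug 17 2002 + 17 days = Sep 3 2002.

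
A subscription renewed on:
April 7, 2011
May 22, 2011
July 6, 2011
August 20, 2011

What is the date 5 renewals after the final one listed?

April 1, 2012

Gaps between consecutive events: 45, 45, 45 days — a constant 45-day interval.
August 20, 2011 + 45 days = October 4, 2011.
October 4, 2011 + 45 days = November 18, 2011.
November 18, 2011 + 45 days = January 2, 2012.
January 2, 2012 + 45 days = February 16, 2012.
February 16, 2012 + 45 days = April 1, 2012.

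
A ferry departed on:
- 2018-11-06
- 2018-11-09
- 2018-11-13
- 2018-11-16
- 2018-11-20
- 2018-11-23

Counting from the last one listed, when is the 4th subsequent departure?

The gap pattern 3, 4, 3, 4, 3 repeats every 2 events.
These are the Tuesdays and Fridays of each week.
Next Tuesday: 2018-11-27.
Next Friday: 2018-11-30.
The following Tuesday is 2018-12-04.
Next Friday: 2018-12-07.

2018-12-07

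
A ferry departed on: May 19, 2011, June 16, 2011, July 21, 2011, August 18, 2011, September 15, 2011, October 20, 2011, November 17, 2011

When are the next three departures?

December 15, 2011; January 19, 2012; February 16, 2012

All dates are Thursdays, 28, 35, 28, 28, 35, 28 days apart.
Specifically, the 3rd Thursday of each month.
December 2011 — 3rd Thursday is December 15, 2011.
3rd Thursday of January 2012: January 19, 2012.
February 2012 — 3rd Thursday is February 16, 2012.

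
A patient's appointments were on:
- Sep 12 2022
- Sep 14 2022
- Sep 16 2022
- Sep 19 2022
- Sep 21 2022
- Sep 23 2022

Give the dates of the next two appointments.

Gaps: 2, 2, 3, 2, 2 days — not constant, but cyclic with period 3.
The events fall on every Monday, Wednesday and Friday.
The following Monday is Sep 26 2022.
The following Wednesday is Sep 28 2022.

Sep 26 2022, Sep 28 2022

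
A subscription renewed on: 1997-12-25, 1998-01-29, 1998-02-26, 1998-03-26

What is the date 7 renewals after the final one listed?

1998-10-29

All Thursdays; the gaps (35, 28, 28) vary with month length.
This is the last Thursday of each month.
Last Thursday of April 1998: 1998-04-30.
May 1998 ends with Thursday 1998-05-28.
June 1998 ends with Thursday 1998-06-25.
Last Thursday of July 1998: 1998-07-30.
Last Thursday of August 1998: 1998-08-27.
September 1998 ends with Thursday 1998-09-24.
Last Thursday of October 1998: 1998-10-29.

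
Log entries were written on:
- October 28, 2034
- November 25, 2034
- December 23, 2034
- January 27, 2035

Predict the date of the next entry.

February 24, 2035

These are Saturdays at 28- or 35-day spacing (28, 28, 35).
The pattern: 4th Saturday of the month.
4th Saturday of February 2035: February 24, 2035.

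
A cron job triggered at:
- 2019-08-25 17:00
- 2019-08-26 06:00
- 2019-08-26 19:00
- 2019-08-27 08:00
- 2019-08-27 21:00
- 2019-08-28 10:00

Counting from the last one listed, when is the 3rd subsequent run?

Gaps: 13, 13, 13, 13, 13 hours — each event is 13 hours after the previous one.
2019-08-28 10:00 + 13 h = 2019-08-28 23:00.
2019-08-28 23:00 + 13 h = 2019-08-29 12:00.
2019-08-29 12:00 + 13 h = 2019-08-30 01:00.

2019-08-30 01:00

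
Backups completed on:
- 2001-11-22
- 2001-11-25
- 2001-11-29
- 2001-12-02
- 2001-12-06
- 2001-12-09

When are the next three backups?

Every event lands on a Thursday or Sunday (gaps cycle 3, 4, 3, 4, 3).
So the schedule is: every Thursday and Sunday.
The following Thursday is 2001-12-13.
Next Sunday: 2001-12-16.
The following Thursday is 2001-12-20.

2001-12-13, 2001-12-16, 2001-12-20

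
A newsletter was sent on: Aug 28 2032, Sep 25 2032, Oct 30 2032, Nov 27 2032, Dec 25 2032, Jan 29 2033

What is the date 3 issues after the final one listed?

Apr 30 2033

These are Saturdays with 28, 35, 28, 28, 35-day gaps.
Each is the final Saturday of its month — Oct 30 2032 is past the 28th, so '4th Saturday' doesn't fit.
Last Saturday of February 2033: Feb 26 2033.
Last Saturday of March 2033: Mar 26 2033.
April 2033 ends with Saturday Apr 30 2033.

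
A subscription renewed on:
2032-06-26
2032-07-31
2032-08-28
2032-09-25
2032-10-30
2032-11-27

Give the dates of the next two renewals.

2032-12-25, 2033-01-29

These are Saturdays with 35, 28, 28, 35, 28-day gaps.
Each is the final Saturday of its month — 2032-07-31 is past the 28th, so '4th Saturday' doesn't fit.
December 2032 ends with Saturday 2032-12-25.
January 2033 ends with Saturday 2033-01-29.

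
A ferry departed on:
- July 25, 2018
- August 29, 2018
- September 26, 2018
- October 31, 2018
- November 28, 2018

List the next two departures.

December 26, 2018; January 30, 2019

Every date is a Wednesday; gaps 35, 28, 35, 28 days.
Each is the last Wednesday of its month (at least one falls on the 29th or later, ruling out '4th Wednesday').
December 2018 ends with Wednesday December 26, 2018.
January 2019 ends with Wednesday January 30, 2019.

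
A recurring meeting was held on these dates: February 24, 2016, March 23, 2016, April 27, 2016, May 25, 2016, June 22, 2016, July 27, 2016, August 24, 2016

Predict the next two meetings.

September 28, 2016; October 26, 2016

These are Wednesdays at 28- or 35-day spacing (28, 35, 28, 28, 35, 28).
The pattern: 4th Wednesday of the month.
September 2016 — 4th Wednesday is September 28, 2016.
October 2016 — 4th Wednesday is October 26, 2016.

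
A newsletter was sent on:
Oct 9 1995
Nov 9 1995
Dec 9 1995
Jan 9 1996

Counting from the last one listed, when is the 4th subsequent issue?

May 9 1996

Gaps: 31, 30, 31 days — not constant. Every event is on the 9th of the month.
Pattern: the 9th of each month.
Next: February 1996 → Feb 9 1996.
Next: March 1996 → Mar 9 1996.
April 1996: Apr 9 1996.
Next: May 1996 → May 9 1996.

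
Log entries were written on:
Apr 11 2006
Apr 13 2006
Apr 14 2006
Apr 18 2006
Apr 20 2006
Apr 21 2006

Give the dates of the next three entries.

The gap pattern 2, 1, 4, 2, 1 repeats every 3 events.
These are the Tuesdays, Thursdays and Fridays of each week.
Next Tuesday: Apr 25 2006.
Next Thursday: Apr 27 2006.
Next Friday: Apr 28 2006.

Apr 25 2006, Apr 27 2006, Apr 28 2006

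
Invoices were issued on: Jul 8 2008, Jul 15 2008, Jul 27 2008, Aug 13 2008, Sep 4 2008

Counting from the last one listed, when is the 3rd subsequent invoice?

Intervals are 7, 12, 17, 22 days — an arithmetic progression with common difference 5.
Next gap: 27 days. Sep 4 2008 + 27 days = Oct 1 2008.
Next gap: 32 days. Oct 1 2008 + 32 days = Nov 2 2008.
Next gap: 37 days. Nov 2 2008 + 37 days = Dec 9 2008.

Dec 9 2008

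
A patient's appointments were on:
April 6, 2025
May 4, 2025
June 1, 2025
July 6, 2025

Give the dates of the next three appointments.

August 3, 2025; September 7, 2025; October 5, 2025

All dates are Sundays, 28, 28, 35 days apart.
Specifically, the 1st Sunday of each month.
August 2025 — 1st Sunday is August 3, 2025.
1st Sunday of September 2025: September 7, 2025.
October 2025 — 1st Sunday is October 5, 2025.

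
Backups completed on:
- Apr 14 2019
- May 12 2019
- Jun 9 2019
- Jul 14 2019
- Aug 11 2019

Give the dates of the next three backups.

Sep 8 2019, Oct 13 2019, Nov 10 2019

All dates are Sundays, 28, 28, 35, 28 days apart.
Specifically, the 2nd Sunday of each month.
September 2019 — 2nd Sunday is Sep 8 2019.
October 2019 — 2nd Sunday is Oct 13 2019.
November 2019 — 2nd Sunday is Nov 10 2019.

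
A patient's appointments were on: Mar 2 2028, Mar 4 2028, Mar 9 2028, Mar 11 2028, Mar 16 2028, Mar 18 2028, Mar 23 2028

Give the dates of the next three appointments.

Mar 25 2028, Mar 30 2028, Apr 1 2028

Gaps: 2, 5, 2, 5, 2, 5 days — not constant, but cyclic with period 2.
The events fall on every Thursday and Saturday.
Next Saturday: Mar 25 2028.
The following Thursday is Mar 30 2028.
The following Saturday is Apr 1 2028.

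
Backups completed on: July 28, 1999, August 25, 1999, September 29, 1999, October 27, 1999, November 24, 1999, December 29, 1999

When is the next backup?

January 26, 2000

These are Wednesdays with 28, 35, 28, 28, 35-day gaps.
Each is the final Wednesday of its month — September 29, 1999 is past the 28th, so '4th Wednesday' doesn't fit.
January 2000 ends with Wednesday January 26, 2000.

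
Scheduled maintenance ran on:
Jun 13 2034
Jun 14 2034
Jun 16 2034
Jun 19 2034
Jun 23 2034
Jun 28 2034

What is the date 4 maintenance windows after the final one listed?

Intervals are 1, 2, 3, 4, 5 days — an arithmetic progression with common difference 1.
Next gap: 6 days. Jun 28 2034 + 6 days = Jul 4 2034.
Next gap: 7 days. Jul 4 2034 + 7 days = Jul 11 2034.
Next gap: 8 days. Jul 11 2034 + 8 days = Jul 19 2034.
Next gap: 9 days. Jul 19 2034 + 9 days = Jul 28 2034.

Jul 28 2034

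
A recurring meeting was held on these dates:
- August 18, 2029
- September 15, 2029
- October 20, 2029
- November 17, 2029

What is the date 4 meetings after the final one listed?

March 16, 2030

All dates are Saturdays, 28, 35, 28 days apart.
Specifically, the 3rd Saturday of each month.
December 2029 — 3rd Saturday is December 15, 2029.
3rd Saturday of January 2030: January 19, 2030.
February 2030 — 3rd Saturday is February 16, 2030.
3rd Saturday of March 2030: March 16, 2030.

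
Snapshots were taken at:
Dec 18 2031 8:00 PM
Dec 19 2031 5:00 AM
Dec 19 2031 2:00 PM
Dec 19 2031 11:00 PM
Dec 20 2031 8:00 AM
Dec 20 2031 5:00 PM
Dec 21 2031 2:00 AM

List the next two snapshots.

Dec 21 2031 11:00 AM, Dec 21 2031 8:00 PM

The interval is a steady 9 hours (9, 9, 9, 9, 9, 9).
Dec 21 2031 2:00 AM + 9 h = Dec 21 2031 11:00 AM.
Dec 21 2031 11:00 AM + 9 h = Dec 21 2031 8:00 PM.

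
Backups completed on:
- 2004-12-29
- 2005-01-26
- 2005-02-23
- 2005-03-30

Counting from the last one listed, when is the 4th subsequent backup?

All Wednesdays; the gaps (28, 28, 35) vary with month length.
This is the last Wednesday of each month.
April 2005 ends with Wednesday 2005-04-27.
Last Wednesday of May 2005: 2005-05-25.
June 2005 ends with Wednesday 2005-06-29.
July 2005 ends with Wednesday 2005-07-27.

2005-07-27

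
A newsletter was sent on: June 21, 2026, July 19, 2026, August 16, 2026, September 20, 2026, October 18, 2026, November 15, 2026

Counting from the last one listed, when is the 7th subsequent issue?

Gaps: 28, 28, 35, 28, 28 days — a mix of 28 and 35. Every date is a Sunday.
Each is the 3rd Sunday of its month.
3rd Sunday of December 2026: December 20, 2026.
January 2027 — 3rd Sunday is January 17, 2027.
February 2027 — 3rd Sunday is February 21, 2027.
March 2027 — 3rd Sunday is March 21, 2027.
3rd Sunday of April 2027: April 18, 2027.
May 2027 — 3rd Sunday is May 16, 2027.
3rd Sunday of June 2027: June 20, 2027.

June 20, 2027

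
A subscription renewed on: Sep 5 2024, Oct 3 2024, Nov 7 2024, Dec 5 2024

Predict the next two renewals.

Jan 2 2025, Feb 6 2025

All dates are Thursdays, 28, 35, 28 days apart.
Specifically, the 1st Thursday of each month.
1st Thursday of January 2025: Jan 2 2025.
1st Thursday of February 2025: Feb 6 2025.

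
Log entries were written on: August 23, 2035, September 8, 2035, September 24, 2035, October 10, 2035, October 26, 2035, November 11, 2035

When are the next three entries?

Every event comes 16 days after the last (16, 16, 16, 16, 16).
November 11, 2035 + 16 days = November 27, 2035.
November 27, 2035 + 16 days = December 13, 2035.
December 13, 2035 + 16 days = December 29, 2035.

November 27, 2035; December 13, 2035; December 29, 2035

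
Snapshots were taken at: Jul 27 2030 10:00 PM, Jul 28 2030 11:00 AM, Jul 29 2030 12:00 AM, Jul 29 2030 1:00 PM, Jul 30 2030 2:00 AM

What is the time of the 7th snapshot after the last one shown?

Spacing: 13, 13, 13, 13 h — constant 13 h.
Jul 30 2030 2:00 AM + 13 h = Jul 30 2030 3:00 PM.
Jul 30 2030 3:00 PM + 13 h = Jul 31 2030 4:00 AM.
Jul 31 2030 4:00 AM + 13 h = Jul 31 2030 5:00 PM.
Jul 31 2030 5:00 PM + 13 h = Aug 1 2030 6:00 AM.
Aug 1 2030 6:00 AM + 13 h = Aug 1 2030 7:00 PM.
Aug 1 2030 7:00 PM + 13 h = Aug 2 2030 8:00 AM.
Aug 2 2030 8:00 AM + 13 h = Aug 2 2030 9:00 PM.

Aug 2 2030 9:00 PM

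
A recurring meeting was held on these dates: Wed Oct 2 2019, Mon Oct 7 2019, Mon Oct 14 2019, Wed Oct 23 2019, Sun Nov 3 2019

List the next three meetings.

Sat Nov 16 2019, Sun Dec 1 2019, Wed Dec 18 2019

Intervals are 5, 7, 9, 11 days — an arithmetic progression with common difference 2.
Next gap: 13 days. Sun Nov 3 2019 + 13 days = Sat Nov 16 2019.
Next gap: 15 days. Sat Nov 16 2019 + 15 days = Sun Dec 1 2019.
Next gap: 17 days. Sun Dec 1 2019 + 17 days = Wed Dec 18 2019.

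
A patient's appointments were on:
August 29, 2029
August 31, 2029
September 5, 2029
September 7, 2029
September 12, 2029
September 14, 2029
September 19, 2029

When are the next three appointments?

Every event lands on a Wednesday or Friday (gaps cycle 2, 5, 2, 5, 2, 5).
So the schedule is: every Wednesday and Friday.
The following Friday is September 21, 2029.
Next Wednesday: September 26, 2029.
Next Friday: September 28, 2029.

September 21, 2029; September 26, 2029; September 28, 2029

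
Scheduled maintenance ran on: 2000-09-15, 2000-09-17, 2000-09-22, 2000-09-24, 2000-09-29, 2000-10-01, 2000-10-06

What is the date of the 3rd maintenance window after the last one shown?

Every event lands on a Friday or Sunday (gaps cycle 2, 5, 2, 5, 2, 5).
So the schedule is: every Friday and Sunday.
The following Sunday is 2000-10-08.
The following Friday is 2000-10-13.
Next Sunday: 2000-10-15.

2000-10-15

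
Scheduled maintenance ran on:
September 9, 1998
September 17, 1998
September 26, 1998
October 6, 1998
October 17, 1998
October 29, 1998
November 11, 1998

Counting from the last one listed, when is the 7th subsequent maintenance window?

March 10, 1999

The spacing grows by 1 each time: 8, 9, 10, 11, 12, 13 days.
Next gap: 14 days. November 11, 1998 + 14 days = November 25, 1998.
Next gap: 15 days. November 25, 1998 + 15 days = December 10, 1998.
Next gap: 16 days. December 10, 1998 + 16 days = December 26, 1998.
Next gap: 17 days. December 26, 1998 + 17 days = January 12, 1999.
Next gap: 18 days. January 12, 1999 + 18 days = January 30, 1999.
Next gap: 19 days. January 30, 1999 + 19 days = February 18, 1999.
Next gap: 20 days. February 18, 1999 + 20 days = March 10, 1999.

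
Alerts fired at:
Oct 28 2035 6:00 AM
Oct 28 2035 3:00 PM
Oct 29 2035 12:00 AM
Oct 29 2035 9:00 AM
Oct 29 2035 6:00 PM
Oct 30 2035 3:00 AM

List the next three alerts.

The interval is a steady 9 hours (9, 9, 9, 9, 9).
Oct 30 2035 3:00 AM + 9 h = Oct 30 2035 12:00 PM.
Oct 30 2035 12:00 PM + 9 h = Oct 30 2035 9:00 PM.
Oct 30 2035 9:00 PM + 9 h = Oct 31 2035 6:00 AM.

Oct 30 2035 12:00 PM, Oct 30 2035 9:00 PM, Oct 31 2035 6:00 AM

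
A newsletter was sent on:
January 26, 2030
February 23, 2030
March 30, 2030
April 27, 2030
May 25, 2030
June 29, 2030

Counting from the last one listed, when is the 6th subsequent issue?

These are Saturdays with 28, 35, 28, 28, 35-day gaps.
Each is the final Saturday of its month — March 30, 2030 is past the 28th, so '4th Saturday' doesn't fit.
July 2030 ends with Saturday July 27, 2030.
Last Saturday of August 2030: August 31, 2030.
September 2030 ends with Saturday September 28, 2030.
Last Saturday of October 2030: October 26, 2030.
November 2030 ends with Saturday November 30, 2030.
December 2030 ends with Saturday December 28, 2030.

December 28, 2030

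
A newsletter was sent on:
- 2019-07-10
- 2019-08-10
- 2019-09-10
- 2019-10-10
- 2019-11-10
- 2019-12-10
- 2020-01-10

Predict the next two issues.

The day-of-month is always 10 (31, 31, 30, 31, 30, 31 days between events).
So this recurs on the 10th of each month.
Next: February 2020 → 2020-02-10.
Next: March 2020 → 2020-03-10.

2020-02-10, 2020-03-10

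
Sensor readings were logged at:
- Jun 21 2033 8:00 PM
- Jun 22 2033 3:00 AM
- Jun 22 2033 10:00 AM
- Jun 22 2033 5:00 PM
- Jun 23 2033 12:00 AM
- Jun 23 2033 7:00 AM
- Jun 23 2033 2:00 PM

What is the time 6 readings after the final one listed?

The interval is a steady 7 hours (7, 7, 7, 7, 7, 7).
Jun 23 2033 2:00 PM + 7 h = Jun 23 2033 9:00 PM.
Jun 23 2033 9:00 PM + 7 h = Jun 24 2033 4:00 AM.
Jun 24 2033 4:00 AM + 7 h = Jun 24 2033 11:00 AM.
Jun 24 2033 11:00 AM + 7 h = Jun 24 2033 6:00 PM.
Jun 24 2033 6:00 PM + 7 h = Jun 25 2033 1:00 AM.
Jun 25 2033 1:00 AM + 7 h = Jun 25 2033 8:00 AM.

Jun 25 2033 8:00 AM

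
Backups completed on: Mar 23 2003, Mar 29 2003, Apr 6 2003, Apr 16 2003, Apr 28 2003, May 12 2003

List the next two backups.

Intervals are 6, 8, 10, 12, 14 days — an arithmetic progression with common difference 2.
Next gap: 16 days. May 12 2003 + 16 days = May 28 2003.
Next gap: 18 days. May 28 2003 + 18 days = Jun 15 2003.

May 28 2003, Jun 15 2003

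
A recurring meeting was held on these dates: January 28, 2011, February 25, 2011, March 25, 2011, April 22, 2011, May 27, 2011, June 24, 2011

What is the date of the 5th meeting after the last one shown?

November 25, 2011

Gaps: 28, 28, 28, 35, 28 days — a mix of 28 and 35. Every date is a Friday.
Each is the 4th Friday of its month.
July 2011 — 4th Friday is July 22, 2011.
August 2011 — 4th Friday is August 26, 2011.
4th Friday of September 2011: September 23, 2011.
October 2011 — 4th Friday is October 28, 2011.
November 2011 — 4th Friday is November 25, 2011.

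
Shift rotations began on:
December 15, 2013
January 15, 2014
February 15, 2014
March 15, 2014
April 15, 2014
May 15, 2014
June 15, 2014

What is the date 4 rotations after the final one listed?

October 15, 2014

The day-of-month is always 15 (31, 31, 28, 31, 30, 31 days between events).
So this recurs on the 15th of each month.
Next: July 2014 → July 15, 2014.
Next: August 2014 → August 15, 2014.
Next: September 2014 → September 15, 2014.
Next: October 2014 → October 15, 2014.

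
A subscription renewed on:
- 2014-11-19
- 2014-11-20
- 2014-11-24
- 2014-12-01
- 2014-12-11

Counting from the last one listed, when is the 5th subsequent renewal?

2015-03-16

Gaps: 1, 4, 7, 10 days — each gap is 3 larger than the previous one.
Next gap: 13 days. 2014-12-11 + 13 days = 2014-12-24.
Next gap: 16 days. 2014-12-24 + 16 days = 2015-01-09.
Next gap: 19 days. 2015-01-09 + 19 days = 2015-01-28.
Next gap: 22 days. 2015-01-28 + 22 days = 2015-02-19.
Next gap: 25 days. 2015-02-19 + 25 days = 2015-03-16.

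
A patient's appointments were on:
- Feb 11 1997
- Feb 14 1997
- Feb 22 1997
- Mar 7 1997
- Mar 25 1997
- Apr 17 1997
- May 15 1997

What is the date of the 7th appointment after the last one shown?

Intervals are 3, 8, 13, 18, 23, 28 days — an arithmetic progression with common difference 5.
Next gap: 33 days. May 15 1997 + 33 days = Jun 17 1997.
Next gap: 38 days. Jun 17 1997 + 38 days = Jul 25 1997.
Next gap: 43 days. Jul 25 1997 + 43 days = Sep 6 1997.
Next gap: 48 days. Sep 6 1997 + 48 days = Oct 24 1997.
Next gap: 53 days. Oct 24 1997 + 53 days = Dec 16 1997.
Next gap: 58 days. Dec 16 1997 + 58 days = Feb 12 1998.
Next gap: 63 days. Feb 12 1998 + 63 days = Apr 16 1998.

Apr 16 1998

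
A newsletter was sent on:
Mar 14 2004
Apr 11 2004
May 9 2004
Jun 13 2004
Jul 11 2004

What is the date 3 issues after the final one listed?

Oct 10 2004

Gaps: 28, 28, 35, 28 days — a mix of 28 and 35. Every date is a Sunday.
Each is the 2nd Sunday of its month.
2nd Sunday of August 2004: Aug 8 2004.
September 2004 — 2nd Sunday is Sep 12 2004.
2nd Sunday of October 2004: Oct 10 2004.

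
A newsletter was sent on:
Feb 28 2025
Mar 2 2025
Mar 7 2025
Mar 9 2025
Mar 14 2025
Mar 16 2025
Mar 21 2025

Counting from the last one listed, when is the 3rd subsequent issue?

Every event lands on a Friday or Sunday (gaps cycle 2, 5, 2, 5, 2, 5).
So the schedule is: every Friday and Sunday.
Next Sunday: Mar 23 2025.
Next Friday: Mar 28 2025.
Next Sunday: Mar 30 2025.

Mar 30 2025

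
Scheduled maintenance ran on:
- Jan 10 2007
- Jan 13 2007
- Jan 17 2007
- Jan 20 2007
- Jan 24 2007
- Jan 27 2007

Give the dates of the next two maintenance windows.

Jan 31 2007, Feb 3 2007

The gap pattern 3, 4, 3, 4, 3 repeats every 2 events.
These are the Wednesdays and Saturdays of each week.
The following Wednesday is Jan 31 2007.
The following Saturday is Feb 3 2007.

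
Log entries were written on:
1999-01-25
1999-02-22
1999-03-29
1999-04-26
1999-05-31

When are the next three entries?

1999-06-28, 1999-07-26, 1999-08-30

All Mondays; the gaps (28, 35, 28, 35) vary with month length.
This is the last Monday of each month.
Last Monday of June 1999: 1999-06-28.
Last Monday of July 1999: 1999-07-26.
August 1999 ends with Monday 1999-08-30.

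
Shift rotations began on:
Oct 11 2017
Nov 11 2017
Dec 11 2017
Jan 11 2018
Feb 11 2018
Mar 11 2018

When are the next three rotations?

Apr 11 2018, May 11 2018, Jun 11 2018

Each date is the 11th; the gaps (31, 30, 31, 31, 28) track the month lengths.
The rule is the 11th of each month.
April 2018: Apr 11 2018.
Next: May 2018 → May 11 2018.
June 2018: Jun 11 2018.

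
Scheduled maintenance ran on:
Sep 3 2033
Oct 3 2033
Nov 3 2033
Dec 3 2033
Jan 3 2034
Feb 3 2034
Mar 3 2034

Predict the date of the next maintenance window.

Apr 3 2034

The day-of-month is always 3 (30, 31, 30, 31, 31, 28 days between events).
So this recurs on the 3rd of each month.
Next: April 2034 → Apr 3 2034.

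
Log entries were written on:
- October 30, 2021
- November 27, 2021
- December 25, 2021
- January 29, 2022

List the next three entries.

February 26, 2022; March 26, 2022; April 30, 2022

Every date is a Saturday; gaps 28, 28, 35 days.
Each is the last Saturday of its month (at least one falls on the 29th or later, ruling out '4th Saturday').
February 2022 ends with Saturday February 26, 2022.
Last Saturday of March 2022: March 26, 2022.
Last Saturday of April 2022: April 30, 2022.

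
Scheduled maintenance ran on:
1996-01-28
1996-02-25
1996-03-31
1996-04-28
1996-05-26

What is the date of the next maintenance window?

All Sundays; the gaps (28, 35, 28, 28) vary with month length.
This is the last Sunday of each month.
June 1996 ends with Sunday 1996-06-30.

1996-06-30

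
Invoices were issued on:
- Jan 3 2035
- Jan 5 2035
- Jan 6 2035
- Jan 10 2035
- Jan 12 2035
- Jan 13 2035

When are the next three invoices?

The gap pattern 2, 1, 4, 2, 1 repeats every 3 events.
These are the Wednesdays, Fridays and Saturdays of each week.
Next Wednesday: Jan 17 2035.
Next Friday: Jan 19 2035.
Next Saturday: Jan 20 2035.

Jan 17 2035, Jan 19 2035, Jan 20 2035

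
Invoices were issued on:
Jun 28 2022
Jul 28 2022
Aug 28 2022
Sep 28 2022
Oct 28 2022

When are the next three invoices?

Nov 28 2022, Dec 28 2022, Jan 28 2023

Gaps: 30, 31, 31, 30 days — not constant. Every event is on the 28th of the month.
Pattern: the 28th of each month.
November 2022: Nov 28 2022.
Next: December 2022 → Dec 28 2022.
January 2023: Jan 28 2023.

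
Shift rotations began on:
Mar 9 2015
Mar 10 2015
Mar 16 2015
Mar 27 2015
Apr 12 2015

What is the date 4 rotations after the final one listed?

Intervals are 1, 6, 11, 16 days — an arithmetic progression with common difference 5.
Next gap: 21 days. Apr 12 2015 + 21 days = May 3 2015.
Next gap: 26 days. May 3 2015 + 26 days = May 29 2015.
Next gap: 31 days. May 29 2015 + 31 days = Jun 29 2015.
Next gap: 36 days. Jun 29 2015 + 36 days = Aug 4 2015.

Aug 4 2015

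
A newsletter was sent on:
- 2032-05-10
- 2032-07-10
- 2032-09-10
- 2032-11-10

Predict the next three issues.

2033-01-10, 2033-03-10, 2033-05-10

Gaps: 61, 62, 61 days — not constant. Every event is on the 10th of the month.
Pattern: the 10th of every 2 months.
Next: January 2033 → 2033-01-10.
March 2033: 2033-03-10.
Next: May 2033 → 2033-05-10.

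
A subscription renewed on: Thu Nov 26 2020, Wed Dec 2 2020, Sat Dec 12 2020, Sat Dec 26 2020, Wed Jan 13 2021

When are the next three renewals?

Gaps: 6, 10, 14, 18 days — each gap is 4 larger than the previous one.
Next gap: 22 days. Wed Jan 13 2021 + 22 days = Thu Feb 4 2021.
Next gap: 26 days. Thu Feb 4 2021 + 26 days = Tue Mar 2 2021.
Next gap: 30 days. Tue Mar 2 2021 + 30 days = Thu Apr 1 2021.

Thu Feb 4 2021, Tue Mar 2 2021, Thu Apr 1 2021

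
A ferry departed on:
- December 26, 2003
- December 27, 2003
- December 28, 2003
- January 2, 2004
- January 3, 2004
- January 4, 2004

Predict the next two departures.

Gaps: 1, 1, 5, 1, 1 days — not constant, but cyclic with period 3.
The events fall on every Friday, Saturday and Sunday.
Next Friday: January 9, 2004.
Next Saturday: January 10, 2004.

January 9, 2004; January 10, 2004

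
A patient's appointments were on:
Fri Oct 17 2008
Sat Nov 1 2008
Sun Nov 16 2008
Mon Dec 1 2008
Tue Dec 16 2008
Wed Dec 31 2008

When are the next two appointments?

Thu Jan 15 2009, Fri Jan 30 2009

Gaps between consecutive events: 15, 15, 15, 15, 15 days — a constant 15-day interval.
Wed Dec 31 2008 + 15 days = Thu Jan 15 2009.
Thu Jan 15 2009 + 15 days = Fri Jan 30 2009.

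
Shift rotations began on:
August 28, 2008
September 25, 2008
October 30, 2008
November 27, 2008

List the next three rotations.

Every date is a Thursday; gaps 28, 35, 28 days.
Each is the last Thursday of its month (at least one falls on the 29th or later, ruling out '4th Thursday').
December 2008 ends with Thursday December 25, 2008.
Last Thursday of January 2009: January 29, 2009.
Last Thursday of February 2009: February 26, 2009.

December 25, 2008; January 29, 2009; February 26, 2009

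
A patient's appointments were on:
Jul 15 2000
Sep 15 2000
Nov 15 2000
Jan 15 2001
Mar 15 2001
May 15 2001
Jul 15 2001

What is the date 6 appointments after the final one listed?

The day-of-month is always 15 (62, 61, 61, 59, 61, 61 days between events).
So this recurs on the 15th of every 2 months.
Next: September 2001 → Sep 15 2001.
Next: November 2001 → Nov 15 2001.
Next: January 2002 → Jan 15 2002.
Next: March 2002 → Mar 15 2002.
May 2002: May 15 2002.
July 2002: Jul 15 2002.

Jul 15 2002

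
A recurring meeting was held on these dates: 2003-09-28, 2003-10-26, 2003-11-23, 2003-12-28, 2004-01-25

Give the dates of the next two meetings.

All dates are Sundays, 28, 28, 35, 28 days apart.
Specifically, the 4th Sunday of each month.
February 2004 — 4th Sunday is 2004-02-22.
March 2004 — 4th Sunday is 2004-03-28.

2004-02-22, 2004-03-28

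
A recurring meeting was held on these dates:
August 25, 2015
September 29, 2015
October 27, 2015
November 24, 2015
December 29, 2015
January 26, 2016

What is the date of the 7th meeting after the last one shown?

All Tuesdays; the gaps (35, 28, 28, 35, 28) vary with month length.
This is the last Tuesday of each month.
February 2016 ends with Tuesday February 23, 2016.
March 2016 ends with Tuesday March 29, 2016.
Last Tuesday of April 2016: April 26, 2016.
May 2016 ends with Tuesday May 31, 2016.
June 2016 ends with Tuesday June 28, 2016.
Last Tuesday of July 2016: July 26, 2016.
Last Tuesday of August 2016: August 30, 2016.

August 30, 2016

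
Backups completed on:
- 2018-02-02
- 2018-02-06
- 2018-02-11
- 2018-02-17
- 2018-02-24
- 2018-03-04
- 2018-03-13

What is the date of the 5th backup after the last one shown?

2018-05-12

Intervals are 4, 5, 6, 7, 8, 9 days — an arithmetic progression with common difference 1.
Next gap: 10 days. 2018-03-13 + 10 days = 2018-03-23.
Next gap: 11 days. 2018-03-23 + 11 days = 2018-04-03.
Next gap: 12 days. 2018-04-03 + 12 days = 2018-04-15.
Next gap: 13 days. 2018-04-15 + 13 days = 2018-04-28.
Next gap: 14 days. 2018-04-28 + 14 days = 2018-05-12.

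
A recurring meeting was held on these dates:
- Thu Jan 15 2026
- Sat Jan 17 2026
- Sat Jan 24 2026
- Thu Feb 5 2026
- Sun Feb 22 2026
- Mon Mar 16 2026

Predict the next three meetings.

Sun Apr 12 2026, Thu May 14 2026, Sat Jun 20 2026

Gaps: 2, 7, 12, 17, 22 days — each gap is 5 larger than the previous one.
Next gap: 27 days. Mon Mar 16 2026 + 27 days = Sun Apr 12 2026.
Next gap: 32 days. Sun Apr 12 2026 + 32 days = Thu May 14 2026.
Next gap: 37 days. Thu May 14 2026 + 37 days = Sat Jun 20 2026.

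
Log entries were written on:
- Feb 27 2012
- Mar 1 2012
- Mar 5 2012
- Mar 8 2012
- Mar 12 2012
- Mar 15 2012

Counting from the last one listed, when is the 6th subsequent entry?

Gaps: 3, 4, 3, 4, 3 days — not constant, but cyclic with period 2.
The events fall on every Monday and Thursday.
The following Monday is Mar 19 2012.
Next Thursday: Mar 22 2012.
The following Monday is Mar 26 2012.
Next Thursday: Mar 29 2012.
The following Monday is Apr 2 2012.
Next Thursday: Apr 5 2012.

Apr 5 2012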